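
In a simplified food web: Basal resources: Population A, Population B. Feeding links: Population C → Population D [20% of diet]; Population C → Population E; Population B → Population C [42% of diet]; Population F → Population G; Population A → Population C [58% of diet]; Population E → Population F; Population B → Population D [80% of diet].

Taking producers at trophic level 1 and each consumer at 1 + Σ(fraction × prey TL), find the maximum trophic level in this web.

Population C: 1 + (0.58×1 + 0.42×1) = 2
Population D: 1 + (0.2×2 + 0.8×1) = 2.2
Population E: 1 + 2 = 3
Population F: 1 + 3 = 4
Population G: 1 + 4 = 5

5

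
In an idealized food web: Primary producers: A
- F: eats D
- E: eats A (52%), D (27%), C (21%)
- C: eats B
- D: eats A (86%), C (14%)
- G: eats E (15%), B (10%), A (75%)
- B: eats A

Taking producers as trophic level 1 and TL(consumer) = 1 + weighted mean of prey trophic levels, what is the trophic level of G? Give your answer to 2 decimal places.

2.36

B: 1 + 1 = 2
C: 1 + 2 = 3
D: 1 + (0.86×1 + 0.14×3) = 2.28
E: 1 + (0.52×1 + 0.27×2.28 + 0.21×3) = 2.7656
F: 1 + 2.28 = 3.28
G: 1 + (0.15×2.7656 + 0.1×2 + 0.75×1) = 2.36484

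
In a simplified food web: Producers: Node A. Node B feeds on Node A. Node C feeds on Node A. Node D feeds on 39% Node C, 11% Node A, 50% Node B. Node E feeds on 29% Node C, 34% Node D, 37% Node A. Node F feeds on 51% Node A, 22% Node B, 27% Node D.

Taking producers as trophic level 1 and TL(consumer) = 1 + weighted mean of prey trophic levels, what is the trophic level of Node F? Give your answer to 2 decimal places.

2.73

Node B: 1 + 1 = 2
Node C: 1 + 1 = 2
Node D: 1 + (0.39×2 + 0.11×1 + 0.5×2) = 2.89
Node E: 1 + (0.29×2 + 0.34×2.89 + 0.37×1) = 2.9326
Node F: 1 + (0.51×1 + 0.22×2 + 0.27×2.89) = 2.7303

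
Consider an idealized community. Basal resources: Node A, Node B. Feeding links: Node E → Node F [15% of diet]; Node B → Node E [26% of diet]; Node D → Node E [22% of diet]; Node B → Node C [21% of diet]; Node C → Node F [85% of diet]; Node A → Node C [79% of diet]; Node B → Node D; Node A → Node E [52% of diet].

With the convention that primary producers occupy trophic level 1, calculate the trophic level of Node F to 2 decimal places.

Node C: 1 + (0.79×1 + 0.21×1) = 2
Node D: 1 + 1 = 2
Node E: 1 + (0.52×1 + 0.22×2 + 0.26×1) = 2.22
Node F: 1 + (0.15×2.22 + 0.85×2) = 3.033

3.03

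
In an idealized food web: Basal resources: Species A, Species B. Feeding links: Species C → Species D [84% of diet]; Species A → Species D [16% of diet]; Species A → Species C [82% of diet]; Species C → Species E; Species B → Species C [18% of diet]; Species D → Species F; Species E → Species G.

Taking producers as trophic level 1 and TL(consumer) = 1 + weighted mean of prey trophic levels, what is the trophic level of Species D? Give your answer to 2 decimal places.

Species C: 1 + (0.82×1 + 0.18×1) = 2
Species D: 1 + (0.84×2 + 0.16×1) = 2.84
Species E: 1 + 2 = 3
Species F: 1 + 2.84 = 3.84
Species G: 1 + 3 = 4

2.84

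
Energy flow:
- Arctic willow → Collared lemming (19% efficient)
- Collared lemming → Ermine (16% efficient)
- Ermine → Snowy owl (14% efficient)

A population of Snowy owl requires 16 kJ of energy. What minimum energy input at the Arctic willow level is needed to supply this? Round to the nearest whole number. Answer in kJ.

3759 kJ

Cumulative transfer efficiency: 0.19 × 0.16 × 0.14 = 0.004256
Arctic willow energy = 16 / 0.004256 = 3759 kJ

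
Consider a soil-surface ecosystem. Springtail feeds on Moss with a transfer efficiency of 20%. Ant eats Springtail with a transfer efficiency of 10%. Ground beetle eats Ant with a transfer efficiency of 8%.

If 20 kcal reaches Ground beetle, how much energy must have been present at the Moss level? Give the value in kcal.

12500 kcal

Cumulative transfer efficiency: 0.2 × 0.1 × 0.08 = 0.0016
Moss energy = 20 / 0.0016 = 12500 kcal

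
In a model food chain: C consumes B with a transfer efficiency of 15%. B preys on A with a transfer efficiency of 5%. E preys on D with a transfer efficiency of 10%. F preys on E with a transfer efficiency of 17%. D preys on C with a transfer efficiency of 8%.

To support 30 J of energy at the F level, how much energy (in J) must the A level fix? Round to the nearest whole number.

Cumulative transfer efficiency: 0.05 × 0.15 × 0.08 × 0.1 × 0.17 = 0.0000102
A energy = 30 / 0.0000102 = 2941176 J

2941176 J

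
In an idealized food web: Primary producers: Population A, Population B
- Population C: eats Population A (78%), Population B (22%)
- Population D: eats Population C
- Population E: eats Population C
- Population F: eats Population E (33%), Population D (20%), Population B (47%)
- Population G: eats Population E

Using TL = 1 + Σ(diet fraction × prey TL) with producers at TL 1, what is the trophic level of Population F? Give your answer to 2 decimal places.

Population C: 1 + (0.78×1 + 0.22×1) = 2
Population D: 1 + 2 = 3
Population E: 1 + 2 = 3
Population F: 1 + (0.33×3 + 0.2×3 + 0.47×1) = 3.06
Population G: 1 + 3 = 4

3.06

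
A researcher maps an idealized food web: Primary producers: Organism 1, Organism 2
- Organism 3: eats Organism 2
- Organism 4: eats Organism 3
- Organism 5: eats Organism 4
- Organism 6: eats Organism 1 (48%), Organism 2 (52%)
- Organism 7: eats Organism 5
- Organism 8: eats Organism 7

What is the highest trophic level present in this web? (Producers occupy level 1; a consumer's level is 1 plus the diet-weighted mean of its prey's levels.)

Organism 3: 1 + 1 = 2
Organism 4: 1 + 2 = 3
Organism 5: 1 + 3 = 4
Organism 6: 1 + (0.48×1 + 0.52×1) = 2
Organism 7: 1 + 4 = 5
Organism 8: 1 + 5 = 6

6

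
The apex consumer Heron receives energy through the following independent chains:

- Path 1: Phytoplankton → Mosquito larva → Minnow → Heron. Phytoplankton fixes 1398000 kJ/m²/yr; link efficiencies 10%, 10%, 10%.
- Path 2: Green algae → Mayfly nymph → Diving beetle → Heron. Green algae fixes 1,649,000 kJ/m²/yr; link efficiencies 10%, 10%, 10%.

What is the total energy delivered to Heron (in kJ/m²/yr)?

Path 1: 1398000 × 0.1 × 0.1 × 0.1 = 1398 kJ/m²/yr
Path 2: 1649000 × 0.1 × 0.1 × 0.1 = 1649 kJ/m²/yr
Total at Heron: 1398 + 1649 = 3047 kJ/m²/yr

3047 kJ/m²/yr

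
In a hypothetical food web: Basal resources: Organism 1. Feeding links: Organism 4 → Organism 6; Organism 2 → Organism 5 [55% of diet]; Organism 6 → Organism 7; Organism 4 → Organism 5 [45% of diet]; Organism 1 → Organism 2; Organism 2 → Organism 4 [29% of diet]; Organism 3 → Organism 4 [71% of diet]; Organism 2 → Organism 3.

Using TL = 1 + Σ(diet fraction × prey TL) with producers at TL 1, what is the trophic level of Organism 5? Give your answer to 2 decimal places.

3.77

Organism 2: 1 + 1 = 2
Organism 3: 1 + 2 = 3
Organism 4: 1 + (0.71×3 + 0.29×2) = 3.71
Organism 5: 1 + (0.45×3.71 + 0.55×2) = 3.7695
Organism 6: 1 + 3.71 = 4.71
Organism 7: 1 + 4.71 = 5.71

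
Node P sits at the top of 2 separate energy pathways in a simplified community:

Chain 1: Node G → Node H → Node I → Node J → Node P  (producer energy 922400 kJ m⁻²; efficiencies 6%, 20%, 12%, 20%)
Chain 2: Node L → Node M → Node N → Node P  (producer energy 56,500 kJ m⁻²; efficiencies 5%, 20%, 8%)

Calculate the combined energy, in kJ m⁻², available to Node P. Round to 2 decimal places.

Chain 1: 922400 × 0.06 × 0.2 × 0.12 × 0.2 = 265.6512 kJ m⁻²
Chain 2: 56500 × 0.05 × 0.2 × 0.08 = 45.2 kJ m⁻²
Total at Node P: 265.6512 + 45.2 = 310.8512 kJ m⁻²

310.85 kJ m⁻²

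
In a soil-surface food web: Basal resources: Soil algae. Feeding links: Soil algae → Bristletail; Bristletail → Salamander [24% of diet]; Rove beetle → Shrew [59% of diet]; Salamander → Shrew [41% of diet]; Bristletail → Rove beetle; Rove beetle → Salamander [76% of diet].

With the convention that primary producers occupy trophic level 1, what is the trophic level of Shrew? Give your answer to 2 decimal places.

Bristletail: 1 + 1 = 2
Rove beetle: 1 + 2 = 3
Salamander: 1 + (0.24×2 + 0.76×3) = 3.76
Shrew: 1 + (0.41×3.76 + 0.59×3) = 4.3116

4.31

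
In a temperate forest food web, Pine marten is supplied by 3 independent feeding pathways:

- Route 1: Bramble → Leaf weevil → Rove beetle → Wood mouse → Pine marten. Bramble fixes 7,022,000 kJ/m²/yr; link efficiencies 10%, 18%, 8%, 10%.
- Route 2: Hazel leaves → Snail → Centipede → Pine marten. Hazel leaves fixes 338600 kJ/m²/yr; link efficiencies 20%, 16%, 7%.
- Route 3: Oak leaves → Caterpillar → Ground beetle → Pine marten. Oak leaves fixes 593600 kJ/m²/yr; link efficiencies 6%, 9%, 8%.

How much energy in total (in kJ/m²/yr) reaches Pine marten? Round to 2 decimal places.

Route 1: 7022000 × 0.1 × 0.18 × 0.08 × 0.1 = 1011.168 kJ/m²/yr
Route 2: 338600 × 0.2 × 0.16 × 0.07 = 758.464 kJ/m²/yr
Route 3: 593600 × 0.06 × 0.09 × 0.08 = 256.4352 kJ/m²/yr
Total at Pine marten: 1011.168 + 758.464 + 256.4352 = 2026.0672 kJ/m²/yr

2026.07 kJ/m²/yr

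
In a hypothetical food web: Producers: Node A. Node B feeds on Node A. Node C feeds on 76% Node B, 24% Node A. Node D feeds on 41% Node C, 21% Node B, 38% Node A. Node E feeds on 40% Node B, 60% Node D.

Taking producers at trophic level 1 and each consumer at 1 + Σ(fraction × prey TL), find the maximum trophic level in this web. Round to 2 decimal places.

Node B: 1 + 1 = 2
Node C: 1 + (0.76×2 + 0.24×1) = 2.76
Node D: 1 + (0.41×2.76 + 0.21×2 + 0.38×1) = 2.9316
Node E: 1 + (0.4×2 + 0.6×2.9316) = 3.55896

3.56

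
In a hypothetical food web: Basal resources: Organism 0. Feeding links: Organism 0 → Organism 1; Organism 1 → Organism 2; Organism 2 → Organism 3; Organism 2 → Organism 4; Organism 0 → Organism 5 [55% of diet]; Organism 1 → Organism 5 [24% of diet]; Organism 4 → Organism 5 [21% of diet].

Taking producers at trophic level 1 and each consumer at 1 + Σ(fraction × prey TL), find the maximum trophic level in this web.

Organism 1: 1 + 1 = 2
Organism 2: 1 + 2 = 3
Organism 3: 1 + 3 = 4
Organism 4: 1 + 3 = 4
Organism 5: 1 + (0.55×1 + 0.24×2 + 0.21×4) = 2.87

4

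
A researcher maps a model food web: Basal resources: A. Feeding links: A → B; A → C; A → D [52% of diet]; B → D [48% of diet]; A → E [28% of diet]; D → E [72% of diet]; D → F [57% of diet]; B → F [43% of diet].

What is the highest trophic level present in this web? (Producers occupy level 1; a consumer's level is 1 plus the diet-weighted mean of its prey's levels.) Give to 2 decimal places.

3.27

B: 1 + 1 = 2
C: 1 + 1 = 2
D: 1 + (0.52×1 + 0.48×2) = 2.48
E: 1 + (0.28×1 + 0.72×2.48) = 3.0656
F: 1 + (0.57×2.48 + 0.43×2) = 3.2736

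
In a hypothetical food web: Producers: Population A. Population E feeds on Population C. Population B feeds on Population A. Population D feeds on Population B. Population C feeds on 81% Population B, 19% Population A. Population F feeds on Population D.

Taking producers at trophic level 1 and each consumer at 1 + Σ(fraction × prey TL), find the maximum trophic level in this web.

Population B: 1 + 1 = 2
Population C: 1 + (0.81×2 + 0.19×1) = 2.81
Population D: 1 + 2 = 3
Population E: 1 + 2.81 = 3.81
Population F: 1 + 3 = 4

4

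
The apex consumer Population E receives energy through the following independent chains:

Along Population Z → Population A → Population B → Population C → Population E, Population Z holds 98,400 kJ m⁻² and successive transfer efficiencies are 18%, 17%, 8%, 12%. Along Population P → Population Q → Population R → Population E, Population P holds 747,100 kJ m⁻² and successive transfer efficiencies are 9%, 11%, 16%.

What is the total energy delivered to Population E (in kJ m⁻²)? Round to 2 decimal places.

1212.31 kJ m⁻²

Via Population Z: 98400 × 0.18 × 0.17 × 0.08 × 0.12 = 28.905984 kJ m⁻²
Via Population P: 747100 × 0.09 × 0.11 × 0.16 = 1183.4064 kJ m⁻²
Total at Population E: 28.905984 + 1183.4064 = 1212.312384 kJ m⁻²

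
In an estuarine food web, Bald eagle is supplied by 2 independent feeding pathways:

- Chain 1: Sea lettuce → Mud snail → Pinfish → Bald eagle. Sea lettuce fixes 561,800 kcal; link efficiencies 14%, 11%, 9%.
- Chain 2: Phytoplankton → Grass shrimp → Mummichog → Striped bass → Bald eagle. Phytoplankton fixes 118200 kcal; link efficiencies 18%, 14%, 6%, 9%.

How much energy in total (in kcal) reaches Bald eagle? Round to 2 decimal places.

Chain 1: 561800 × 0.14 × 0.11 × 0.09 = 778.6548 kcal
Chain 2: 118200 × 0.18 × 0.14 × 0.06 × 0.09 = 16.084656 kcal
Total at Bald eagle: 778.6548 + 16.084656 = 794.739456 kcal

794.74 kcal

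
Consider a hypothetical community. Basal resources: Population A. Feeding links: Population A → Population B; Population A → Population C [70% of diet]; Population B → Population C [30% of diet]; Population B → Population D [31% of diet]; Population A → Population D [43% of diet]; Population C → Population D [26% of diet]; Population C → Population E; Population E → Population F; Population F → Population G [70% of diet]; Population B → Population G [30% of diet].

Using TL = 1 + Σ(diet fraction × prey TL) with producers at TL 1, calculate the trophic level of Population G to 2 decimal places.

4.61

Population B: 1 + 1 = 2
Population C: 1 + (0.7×1 + 0.3×2) = 2.3
Population D: 1 + (0.31×2 + 0.43×1 + 0.26×2.3) = 2.648
Population E: 1 + 2.3 = 3.3
Population F: 1 + 3.3 = 4.3
Population G: 1 + (0.7×4.3 + 0.3×2) = 4.61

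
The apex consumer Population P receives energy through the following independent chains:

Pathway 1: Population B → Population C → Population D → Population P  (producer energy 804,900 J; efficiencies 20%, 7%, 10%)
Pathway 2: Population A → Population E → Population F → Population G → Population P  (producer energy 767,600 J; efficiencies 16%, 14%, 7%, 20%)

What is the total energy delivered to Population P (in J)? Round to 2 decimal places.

Pathway 1: 804900 × 0.2 × 0.07 × 0.1 = 1126.86 J
Pathway 2: 767600 × 0.16 × 0.14 × 0.07 × 0.2 = 240.71936 J
Total at Population P: 1126.86 + 240.71936 = 1367.57936 J

1367.58 J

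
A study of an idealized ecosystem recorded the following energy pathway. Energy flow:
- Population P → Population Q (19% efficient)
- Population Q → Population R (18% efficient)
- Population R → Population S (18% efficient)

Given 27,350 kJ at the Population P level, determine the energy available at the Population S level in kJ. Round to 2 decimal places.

168.37 kJ

Population Q: 27350 × 0.19 = 5196.5 kJ
Population R: 5196.5 × 0.18 = 935.37 kJ
Population S: 935.37 × 0.18 = 168.3666 kJ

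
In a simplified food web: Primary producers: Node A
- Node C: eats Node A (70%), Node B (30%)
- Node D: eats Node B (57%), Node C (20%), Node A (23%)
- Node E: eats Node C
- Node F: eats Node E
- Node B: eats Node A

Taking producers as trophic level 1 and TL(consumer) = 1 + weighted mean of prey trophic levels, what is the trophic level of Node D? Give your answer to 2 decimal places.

Node B: 1 + 1 = 2
Node C: 1 + (0.7×1 + 0.3×2) = 2.3
Node D: 1 + (0.57×2 + 0.2×2.3 + 0.23×1) = 2.83
Node E: 1 + 2.3 = 3.3
Node F: 1 + 3.3 = 4.3

2.83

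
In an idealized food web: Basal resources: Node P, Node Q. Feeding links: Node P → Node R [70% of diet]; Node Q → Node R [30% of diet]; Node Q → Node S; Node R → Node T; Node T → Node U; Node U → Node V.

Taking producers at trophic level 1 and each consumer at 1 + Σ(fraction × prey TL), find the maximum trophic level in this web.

Node R: 1 + (0.7×1 + 0.3×1) = 2
Node S: 1 + 1 = 2
Node T: 1 + 2 = 3
Node U: 1 + 3 = 4
Node V: 1 + 4 = 5

5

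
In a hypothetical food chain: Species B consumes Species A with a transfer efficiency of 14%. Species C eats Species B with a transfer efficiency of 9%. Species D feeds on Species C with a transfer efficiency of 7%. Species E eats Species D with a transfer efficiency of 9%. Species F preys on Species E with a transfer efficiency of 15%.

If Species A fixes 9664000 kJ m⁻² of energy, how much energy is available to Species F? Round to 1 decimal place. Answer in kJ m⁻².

Species B: 9664000 × 0.14 = 1352960 kJ m⁻²
Species C: 1352960 × 0.09 = 121766.4 kJ m⁻²
Species D: 121766.4 × 0.07 = 8523.648 kJ m⁻²
Species E: 8523.648 × 0.09 = 767.12832 kJ m⁻²
Species F: 767.12832 × 0.15 = 115.069248 kJ m⁻²

115.1 kJ m⁻²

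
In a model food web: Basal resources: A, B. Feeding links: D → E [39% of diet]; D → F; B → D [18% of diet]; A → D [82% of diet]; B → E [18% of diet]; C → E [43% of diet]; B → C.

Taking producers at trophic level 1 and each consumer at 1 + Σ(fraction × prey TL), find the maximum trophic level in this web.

3

C: 1 + 1 = 2
D: 1 + (0.18×1 + 0.82×1) = 2
E: 1 + (0.43×2 + 0.39×2 + 0.18×1) = 2.82
F: 1 + 2 = 3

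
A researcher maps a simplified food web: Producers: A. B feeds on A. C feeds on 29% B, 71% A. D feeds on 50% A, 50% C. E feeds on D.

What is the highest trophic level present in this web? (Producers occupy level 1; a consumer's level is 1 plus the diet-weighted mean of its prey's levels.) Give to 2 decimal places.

3.65

B: 1 + 1 = 2
C: 1 + (0.29×2 + 0.71×1) = 2.29
D: 1 + (0.5×1 + 0.5×2.29) = 2.645
E: 1 + 2.645 = 3.645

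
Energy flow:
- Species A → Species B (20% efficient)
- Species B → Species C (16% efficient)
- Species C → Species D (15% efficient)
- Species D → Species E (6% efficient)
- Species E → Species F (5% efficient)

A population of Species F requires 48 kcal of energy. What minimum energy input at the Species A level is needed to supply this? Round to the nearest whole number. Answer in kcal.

3333333 kcal

Cumulative transfer efficiency: 0.2 × 0.16 × 0.15 × 0.06 × 0.05 = 0.0000144
Species A energy = 48 / 0.0000144 = 3333333 kcal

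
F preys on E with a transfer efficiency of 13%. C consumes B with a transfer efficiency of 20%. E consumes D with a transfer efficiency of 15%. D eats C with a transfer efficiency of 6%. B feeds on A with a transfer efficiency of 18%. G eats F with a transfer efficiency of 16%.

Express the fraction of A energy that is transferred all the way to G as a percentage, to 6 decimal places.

Product of link efficiencies: 0.18 × 0.2 × 0.06 × 0.15 × 0.13 × 0.16 = 0.0000067392
As a percentage: 0.0000067392 × 100 = 0.000674%

0.000674%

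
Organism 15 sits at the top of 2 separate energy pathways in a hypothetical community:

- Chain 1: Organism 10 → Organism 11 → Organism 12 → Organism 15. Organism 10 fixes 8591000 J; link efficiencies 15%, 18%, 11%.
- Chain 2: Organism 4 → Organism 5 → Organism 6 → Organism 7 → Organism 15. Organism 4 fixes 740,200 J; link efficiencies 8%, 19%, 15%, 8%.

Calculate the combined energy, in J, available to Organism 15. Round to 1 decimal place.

25650.3 J

Chain 1: 8591000 × 0.15 × 0.18 × 0.11 = 25515.27 J
Chain 2: 740200 × 0.08 × 0.19 × 0.15 × 0.08 = 135.01248 J
Total at Organism 15: 25515.27 + 135.01248 = 25650.28248 J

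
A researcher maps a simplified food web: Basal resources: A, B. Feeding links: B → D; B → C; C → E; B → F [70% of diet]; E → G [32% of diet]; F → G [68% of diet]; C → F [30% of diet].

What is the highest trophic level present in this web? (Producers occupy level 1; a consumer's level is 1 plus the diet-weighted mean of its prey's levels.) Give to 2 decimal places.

C: 1 + 1 = 2
D: 1 + 1 = 2
E: 1 + 2 = 3
F: 1 + (0.3×2 + 0.7×1) = 2.3
G: 1 + (0.32×3 + 0.68×2.3) = 3.524

3.52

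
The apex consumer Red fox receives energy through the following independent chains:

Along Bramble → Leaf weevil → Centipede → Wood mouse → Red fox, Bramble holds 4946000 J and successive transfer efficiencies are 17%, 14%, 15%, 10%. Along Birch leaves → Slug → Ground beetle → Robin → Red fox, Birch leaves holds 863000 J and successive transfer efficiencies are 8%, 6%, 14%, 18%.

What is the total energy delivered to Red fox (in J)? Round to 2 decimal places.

1870.11 J

Via Bramble: 4946000 × 0.17 × 0.14 × 0.15 × 0.1 = 1765.722 J
Via Birch leaves: 863000 × 0.08 × 0.06 × 0.14 × 0.18 = 104.38848 J
Total at Red fox: 1765.722 + 104.38848 = 1870.11048 J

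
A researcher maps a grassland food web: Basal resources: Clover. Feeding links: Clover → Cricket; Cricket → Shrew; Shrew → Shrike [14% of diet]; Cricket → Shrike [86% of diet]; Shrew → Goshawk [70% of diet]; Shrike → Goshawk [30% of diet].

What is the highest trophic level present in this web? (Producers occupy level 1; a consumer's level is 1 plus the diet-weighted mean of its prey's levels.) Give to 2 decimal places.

Cricket: 1 + 1 = 2
Shrew: 1 + 2 = 3
Shrike: 1 + (0.14×3 + 0.86×2) = 3.14
Goshawk: 1 + (0.7×3 + 0.3×3.14) = 4.042

4.04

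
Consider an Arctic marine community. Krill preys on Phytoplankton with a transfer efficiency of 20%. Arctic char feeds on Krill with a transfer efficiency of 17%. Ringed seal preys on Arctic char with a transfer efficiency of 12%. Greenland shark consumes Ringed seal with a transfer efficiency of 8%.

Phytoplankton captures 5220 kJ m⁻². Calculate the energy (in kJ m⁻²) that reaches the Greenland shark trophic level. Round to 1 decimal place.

1.7 kJ m⁻²

Krill: 5220 × 0.2 = 1044 kJ m⁻²
Arctic char: 1044 × 0.17 = 177.48 kJ m⁻²
Ringed seal: 177.48 × 0.12 = 21.2976 kJ m⁻²
Greenland shark: 21.2976 × 0.08 = 1.703808 kJ m⁻²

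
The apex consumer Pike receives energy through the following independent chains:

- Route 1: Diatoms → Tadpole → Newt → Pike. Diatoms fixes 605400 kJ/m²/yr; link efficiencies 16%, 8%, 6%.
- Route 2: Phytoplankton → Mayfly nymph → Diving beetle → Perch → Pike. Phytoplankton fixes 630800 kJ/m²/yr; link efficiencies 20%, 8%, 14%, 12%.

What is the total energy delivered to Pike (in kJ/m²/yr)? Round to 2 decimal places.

634.51 kJ/m²/yr

Route 1: 605400 × 0.16 × 0.08 × 0.06 = 464.9472 kJ/m²/yr
Route 2: 630800 × 0.2 × 0.08 × 0.14 × 0.12 = 169.55904 kJ/m²/yr
Total at Pike: 464.9472 + 169.55904 = 634.50624 kJ/m²/yr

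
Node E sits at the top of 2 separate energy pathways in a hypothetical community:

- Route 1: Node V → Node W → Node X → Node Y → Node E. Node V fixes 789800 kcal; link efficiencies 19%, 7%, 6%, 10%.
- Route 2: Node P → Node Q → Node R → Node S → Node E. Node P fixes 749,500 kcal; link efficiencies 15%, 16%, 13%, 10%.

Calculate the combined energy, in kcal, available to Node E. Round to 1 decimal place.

Route 1: 789800 × 0.19 × 0.07 × 0.06 × 0.1 = 63.02604 kcal
Route 2: 749500 × 0.15 × 0.16 × 0.13 × 0.1 = 233.844 kcal
Total at Node E: 63.02604 + 233.844 = 296.87004 kcal

296.9 kcal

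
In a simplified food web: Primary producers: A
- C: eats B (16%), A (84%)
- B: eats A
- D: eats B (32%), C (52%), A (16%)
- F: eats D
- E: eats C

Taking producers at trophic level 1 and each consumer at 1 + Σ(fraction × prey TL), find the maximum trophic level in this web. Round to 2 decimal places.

B: 1 + 1 = 2
C: 1 + (0.16×2 + 0.84×1) = 2.16
D: 1 + (0.32×2 + 0.52×2.16 + 0.16×1) = 2.9232
E: 1 + 2.16 = 3.16
F: 1 + 2.9232 = 3.9232

3.92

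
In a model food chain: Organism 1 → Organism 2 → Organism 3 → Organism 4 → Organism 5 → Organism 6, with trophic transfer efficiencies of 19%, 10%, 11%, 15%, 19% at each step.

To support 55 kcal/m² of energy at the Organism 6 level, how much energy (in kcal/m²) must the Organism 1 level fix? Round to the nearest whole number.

Cumulative transfer efficiency: 0.19 × 0.1 × 0.11 × 0.15 × 0.19 = 0.000059565
Organism 1 energy = 55 / 0.000059565 = 923361 kcal/m²

923361 kcal/m²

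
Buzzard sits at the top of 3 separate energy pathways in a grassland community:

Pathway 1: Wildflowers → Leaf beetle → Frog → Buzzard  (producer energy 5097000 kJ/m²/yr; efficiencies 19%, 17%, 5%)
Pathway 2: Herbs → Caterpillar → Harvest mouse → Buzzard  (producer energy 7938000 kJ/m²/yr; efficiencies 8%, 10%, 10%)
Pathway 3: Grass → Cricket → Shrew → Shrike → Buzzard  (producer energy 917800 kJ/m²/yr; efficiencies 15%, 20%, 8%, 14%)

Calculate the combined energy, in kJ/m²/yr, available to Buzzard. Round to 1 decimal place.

Pathway 1: 5097000 × 0.19 × 0.17 × 0.05 = 8231.655 kJ/m²/yr
Pathway 2: 7938000 × 0.08 × 0.1 × 0.1 = 6350.4 kJ/m²/yr
Pathway 3: 917800 × 0.15 × 0.2 × 0.08 × 0.14 = 308.3808 kJ/m²/yr
Total at Buzzard: 8231.655 + 6350.4 + 308.3808 = 14890.4358 kJ/m²/yr

14890.4 kJ/m²/yr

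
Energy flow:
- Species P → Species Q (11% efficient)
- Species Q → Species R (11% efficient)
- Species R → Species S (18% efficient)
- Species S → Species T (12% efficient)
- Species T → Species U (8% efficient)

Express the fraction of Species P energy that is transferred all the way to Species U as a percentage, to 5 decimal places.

0.00209%

Product of link efficiencies: 0.11 × 0.11 × 0.18 × 0.12 × 0.08 = 0.0000209088
As a percentage: 0.0000209088 × 100 = 0.00209%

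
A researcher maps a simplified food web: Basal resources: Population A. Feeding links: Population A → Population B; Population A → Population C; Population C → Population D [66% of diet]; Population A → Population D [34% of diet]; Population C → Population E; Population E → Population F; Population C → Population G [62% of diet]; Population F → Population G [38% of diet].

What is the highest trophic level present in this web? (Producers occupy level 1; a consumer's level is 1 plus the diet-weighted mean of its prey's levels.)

4

Population B: 1 + 1 = 2
Population C: 1 + 1 = 2
Population D: 1 + (0.66×2 + 0.34×1) = 2.66
Population E: 1 + 2 = 3
Population F: 1 + 3 = 4
Population G: 1 + (0.62×2 + 0.38×4) = 3.76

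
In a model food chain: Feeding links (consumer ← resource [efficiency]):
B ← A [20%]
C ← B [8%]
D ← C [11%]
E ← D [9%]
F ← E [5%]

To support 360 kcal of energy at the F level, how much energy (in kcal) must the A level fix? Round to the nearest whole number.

Cumulative transfer efficiency: 0.2 × 0.08 × 0.11 × 0.09 × 0.05 = 0.00000792
A energy = 360 / 0.00000792 = 45454545 kcal

45454545 kcal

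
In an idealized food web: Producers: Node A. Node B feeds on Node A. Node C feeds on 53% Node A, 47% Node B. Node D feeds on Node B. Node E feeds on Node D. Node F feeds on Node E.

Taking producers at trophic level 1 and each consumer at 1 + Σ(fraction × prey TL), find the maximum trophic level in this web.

5

Node B: 1 + 1 = 2
Node C: 1 + (0.53×1 + 0.47×2) = 2.47
Node D: 1 + 2 = 3
Node E: 1 + 3 = 4
Node F: 1 + 4 = 5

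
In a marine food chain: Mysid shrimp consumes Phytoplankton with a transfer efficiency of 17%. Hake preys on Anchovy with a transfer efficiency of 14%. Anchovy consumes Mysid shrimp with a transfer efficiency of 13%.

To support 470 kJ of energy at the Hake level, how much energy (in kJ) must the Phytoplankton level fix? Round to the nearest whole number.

151907 kJ

Cumulative transfer efficiency: 0.17 × 0.13 × 0.14 = 0.003094
Phytoplankton energy = 470 / 0.003094 = 151907 kJ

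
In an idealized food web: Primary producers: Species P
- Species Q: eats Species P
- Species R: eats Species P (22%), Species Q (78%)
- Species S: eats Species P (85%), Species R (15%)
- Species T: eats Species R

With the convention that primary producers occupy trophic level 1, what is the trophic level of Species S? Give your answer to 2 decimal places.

Species Q: 1 + 1 = 2
Species R: 1 + (0.22×1 + 0.78×2) = 2.78
Species S: 1 + (0.85×1 + 0.15×2.78) = 2.267
Species T: 1 + 2.78 = 3.78

2.27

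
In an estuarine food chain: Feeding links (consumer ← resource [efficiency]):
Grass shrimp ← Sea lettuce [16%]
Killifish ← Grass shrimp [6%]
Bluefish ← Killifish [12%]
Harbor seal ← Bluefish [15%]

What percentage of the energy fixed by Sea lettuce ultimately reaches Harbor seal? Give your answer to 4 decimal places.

Product of link efficiencies: 0.16 × 0.06 × 0.12 × 0.15 = 0.0001728
As a percentage: 0.0001728 × 100 = 0.0173%

0.0173%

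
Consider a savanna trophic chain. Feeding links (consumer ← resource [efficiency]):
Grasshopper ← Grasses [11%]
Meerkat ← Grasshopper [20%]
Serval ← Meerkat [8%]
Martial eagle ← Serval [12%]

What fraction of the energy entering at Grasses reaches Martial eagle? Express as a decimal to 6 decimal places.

0.000211

Product of link efficiencies: 0.11 × 0.2 × 0.08 × 0.12 = 0.0002112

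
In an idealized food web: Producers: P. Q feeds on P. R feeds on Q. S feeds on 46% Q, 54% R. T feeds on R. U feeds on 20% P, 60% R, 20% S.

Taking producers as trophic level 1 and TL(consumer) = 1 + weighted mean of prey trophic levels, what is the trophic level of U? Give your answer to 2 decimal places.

3.71

Q: 1 + 1 = 2
R: 1 + 2 = 3
S: 1 + (0.46×2 + 0.54×3) = 3.54
T: 1 + 3 = 4
U: 1 + (0.2×1 + 0.6×3 + 0.2×3.54) = 3.708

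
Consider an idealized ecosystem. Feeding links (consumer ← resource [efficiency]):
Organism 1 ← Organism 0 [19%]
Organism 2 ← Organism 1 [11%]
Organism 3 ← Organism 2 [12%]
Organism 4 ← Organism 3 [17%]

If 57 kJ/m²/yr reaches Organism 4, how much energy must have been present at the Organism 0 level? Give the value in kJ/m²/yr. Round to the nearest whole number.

133690 kJ/m²/yr

Cumulative transfer efficiency: 0.19 × 0.11 × 0.12 × 0.17 = 0.00042636
Organism 0 energy = 57 / 0.00042636 = 133690 kJ/m²/yr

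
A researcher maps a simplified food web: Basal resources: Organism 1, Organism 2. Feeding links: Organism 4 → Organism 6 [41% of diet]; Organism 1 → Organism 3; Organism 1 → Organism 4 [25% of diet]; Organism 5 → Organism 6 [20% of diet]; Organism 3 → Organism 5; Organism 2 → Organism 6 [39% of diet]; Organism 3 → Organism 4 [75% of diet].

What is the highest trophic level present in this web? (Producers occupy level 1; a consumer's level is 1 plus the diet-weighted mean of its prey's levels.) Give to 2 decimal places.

Organism 3: 1 + 1 = 2
Organism 4: 1 + (0.25×1 + 0.75×2) = 2.75
Organism 5: 1 + 2 = 3
Organism 6: 1 + (0.39×1 + 0.41×2.75 + 0.2×3) = 3.1175

3.12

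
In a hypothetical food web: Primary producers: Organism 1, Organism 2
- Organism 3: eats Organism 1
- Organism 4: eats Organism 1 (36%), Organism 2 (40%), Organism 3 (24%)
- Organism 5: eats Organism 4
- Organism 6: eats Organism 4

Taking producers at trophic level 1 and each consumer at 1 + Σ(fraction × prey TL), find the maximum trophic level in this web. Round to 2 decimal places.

3.24

Organism 3: 1 + 1 = 2
Organism 4: 1 + (0.36×1 + 0.4×1 + 0.24×2) = 2.24
Organism 5: 1 + 2.24 = 3.24
Organism 6: 1 + 2.24 = 3.24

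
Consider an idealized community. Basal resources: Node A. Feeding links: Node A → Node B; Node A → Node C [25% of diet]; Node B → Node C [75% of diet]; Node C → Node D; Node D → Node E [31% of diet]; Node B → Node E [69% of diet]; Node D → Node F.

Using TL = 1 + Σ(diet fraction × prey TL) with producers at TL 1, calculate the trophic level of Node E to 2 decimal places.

Node B: 1 + 1 = 2
Node C: 1 + (0.25×1 + 0.75×2) = 2.75
Node D: 1 + 2.75 = 3.75
Node E: 1 + (0.31×3.75 + 0.69×2) = 3.5425
Node F: 1 + 3.75 = 4.75

3.54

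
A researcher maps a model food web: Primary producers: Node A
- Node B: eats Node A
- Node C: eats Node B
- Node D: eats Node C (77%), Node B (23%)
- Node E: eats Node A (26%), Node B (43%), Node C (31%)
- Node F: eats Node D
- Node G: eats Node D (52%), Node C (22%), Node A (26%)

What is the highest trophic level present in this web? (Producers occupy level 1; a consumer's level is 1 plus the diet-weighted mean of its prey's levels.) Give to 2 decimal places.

Node B: 1 + 1 = 2
Node C: 1 + 2 = 3
Node D: 1 + (0.77×3 + 0.23×2) = 3.77
Node E: 1 + (0.26×1 + 0.43×2 + 0.31×3) = 3.05
Node F: 1 + 3.77 = 4.77
Node G: 1 + (0.52×3.77 + 0.22×3 + 0.26×1) = 3.8804

4.77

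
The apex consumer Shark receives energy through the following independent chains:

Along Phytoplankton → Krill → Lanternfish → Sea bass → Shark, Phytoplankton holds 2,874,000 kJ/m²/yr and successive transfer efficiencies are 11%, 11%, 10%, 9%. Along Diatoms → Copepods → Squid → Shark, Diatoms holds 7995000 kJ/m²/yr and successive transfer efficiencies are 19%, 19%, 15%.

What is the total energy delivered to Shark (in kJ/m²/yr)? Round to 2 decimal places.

Via Phytoplankton: 2874000 × 0.11 × 0.11 × 0.1 × 0.09 = 312.9786 kJ/m²/yr
Via Diatoms: 7995000 × 0.19 × 0.19 × 0.15 = 43292.925 kJ/m²/yr
Total at Shark: 312.9786 + 43292.925 = 43605.9036 kJ/m²/yr

43605.90 kJ/m²/yr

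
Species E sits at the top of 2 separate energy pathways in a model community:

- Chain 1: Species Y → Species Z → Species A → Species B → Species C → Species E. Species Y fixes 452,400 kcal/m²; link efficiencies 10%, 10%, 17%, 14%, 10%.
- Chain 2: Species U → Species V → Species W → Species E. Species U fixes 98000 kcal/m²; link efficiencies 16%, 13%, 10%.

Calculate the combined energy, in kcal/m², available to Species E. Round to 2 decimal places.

214.61 kcal/m²

Chain 1: 452400 × 0.1 × 0.1 × 0.17 × 0.14 × 0.1 = 10.76712 kcal/m²
Chain 2: 98000 × 0.16 × 0.13 × 0.1 = 203.84 kcal/m²
Total at Species E: 10.76712 + 203.84 = 214.60712 kcal/m²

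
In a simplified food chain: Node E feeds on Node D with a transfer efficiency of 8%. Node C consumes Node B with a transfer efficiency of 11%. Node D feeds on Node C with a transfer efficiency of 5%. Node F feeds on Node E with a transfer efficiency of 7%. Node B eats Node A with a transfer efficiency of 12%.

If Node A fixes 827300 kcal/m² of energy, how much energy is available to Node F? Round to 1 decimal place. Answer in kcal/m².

3.1 kcal/m²

Node B: 827300 × 0.12 = 99276 kcal/m²
Node C: 99276 × 0.11 = 10920.36 kcal/m²
Node D: 10920.36 × 0.05 = 546.018 kcal/m²
Node E: 546.018 × 0.08 = 43.68144 kcal/m²
Node F: 43.68144 × 0.07 = 3.0577008 kcal/m²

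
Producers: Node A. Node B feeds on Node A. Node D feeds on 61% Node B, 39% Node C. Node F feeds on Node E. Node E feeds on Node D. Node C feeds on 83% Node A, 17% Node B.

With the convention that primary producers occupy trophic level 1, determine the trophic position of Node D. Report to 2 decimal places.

3.07

Node B: 1 + 1 = 2
Node C: 1 + (0.83×1 + 0.17×2) = 2.17
Node D: 1 + (0.61×2 + 0.39×2.17) = 3.0663
Node E: 1 + 3.0663 = 4.0663
Node F: 1 + 4.0663 = 5.0663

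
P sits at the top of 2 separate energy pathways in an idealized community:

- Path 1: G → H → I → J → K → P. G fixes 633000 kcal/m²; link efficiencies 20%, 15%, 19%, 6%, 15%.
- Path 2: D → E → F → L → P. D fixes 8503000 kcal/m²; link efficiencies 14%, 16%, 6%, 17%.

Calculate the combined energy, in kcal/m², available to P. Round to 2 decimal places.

1975.24 kcal/m²

Path 1: 633000 × 0.2 × 0.15 × 0.19 × 0.06 × 0.15 = 32.4729 kcal/m²
Path 2: 8503000 × 0.14 × 0.16 × 0.06 × 0.17 = 1942.76544 kcal/m²
Total at P: 32.4729 + 1942.76544 = 1975.23834 kcal/m²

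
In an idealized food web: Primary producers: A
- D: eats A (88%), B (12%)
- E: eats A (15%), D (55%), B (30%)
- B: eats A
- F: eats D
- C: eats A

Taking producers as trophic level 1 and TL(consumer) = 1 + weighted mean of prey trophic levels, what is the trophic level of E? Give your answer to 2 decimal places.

B: 1 + 1 = 2
C: 1 + 1 = 2
D: 1 + (0.88×1 + 0.12×2) = 2.12
E: 1 + (0.15×1 + 0.55×2.12 + 0.3×2) = 2.916
F: 1 + 2.12 = 3.12

2.92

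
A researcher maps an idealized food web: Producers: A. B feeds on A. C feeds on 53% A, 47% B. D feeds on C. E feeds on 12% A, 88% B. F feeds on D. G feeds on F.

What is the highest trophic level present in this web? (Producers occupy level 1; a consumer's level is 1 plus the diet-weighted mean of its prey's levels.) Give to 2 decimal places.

B: 1 + 1 = 2
C: 1 + (0.53×1 + 0.47×2) = 2.47
D: 1 + 2.47 = 3.47
E: 1 + (0.12×1 + 0.88×2) = 2.88
F: 1 + 3.47 = 4.47
G: 1 + 4.47 = 5.47

5.47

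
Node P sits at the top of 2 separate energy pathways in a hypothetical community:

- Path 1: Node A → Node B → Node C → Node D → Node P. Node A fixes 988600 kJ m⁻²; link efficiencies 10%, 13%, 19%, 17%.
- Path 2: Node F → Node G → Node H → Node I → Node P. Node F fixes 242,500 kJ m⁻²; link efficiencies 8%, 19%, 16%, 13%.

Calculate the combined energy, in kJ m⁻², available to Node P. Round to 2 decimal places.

491.78 kJ m⁻²

Path 1: 988600 × 0.1 × 0.13 × 0.19 × 0.17 = 415.11314 kJ m⁻²
Path 2: 242500 × 0.08 × 0.19 × 0.16 × 0.13 = 76.6688 kJ m⁻²
Total at Node P: 415.11314 + 76.6688 = 491.78194 kJ m⁻²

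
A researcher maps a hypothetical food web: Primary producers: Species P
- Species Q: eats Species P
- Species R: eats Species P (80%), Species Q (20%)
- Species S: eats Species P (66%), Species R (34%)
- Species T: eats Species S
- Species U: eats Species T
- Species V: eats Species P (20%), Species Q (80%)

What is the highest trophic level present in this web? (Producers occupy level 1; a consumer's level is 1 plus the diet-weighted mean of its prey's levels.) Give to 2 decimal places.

4.41

Species Q: 1 + 1 = 2
Species R: 1 + (0.8×1 + 0.2×2) = 2.2
Species S: 1 + (0.66×1 + 0.34×2.2) = 2.408
Species T: 1 + 2.408 = 3.408
Species U: 1 + 3.408 = 4.408
Species V: 1 + (0.2×1 + 0.8×2) = 2.8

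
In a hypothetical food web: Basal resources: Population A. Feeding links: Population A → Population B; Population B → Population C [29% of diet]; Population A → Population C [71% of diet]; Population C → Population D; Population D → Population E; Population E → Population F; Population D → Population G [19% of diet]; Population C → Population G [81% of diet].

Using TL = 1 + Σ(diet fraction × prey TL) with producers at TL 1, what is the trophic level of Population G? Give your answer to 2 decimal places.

3.48

Population B: 1 + 1 = 2
Population C: 1 + (0.29×2 + 0.71×1) = 2.29
Population D: 1 + 2.29 = 3.29
Population E: 1 + 3.29 = 4.29
Population F: 1 + 4.29 = 5.29
Population G: 1 + (0.19×3.29 + 0.81×2.29) = 3.48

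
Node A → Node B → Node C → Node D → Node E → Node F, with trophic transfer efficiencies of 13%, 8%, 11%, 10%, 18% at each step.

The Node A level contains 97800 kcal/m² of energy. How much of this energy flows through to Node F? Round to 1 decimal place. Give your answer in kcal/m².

Node B: 97800 × 0.13 = 12714 kcal/m²
Node C: 12714 × 0.08 = 1017.12 kcal/m²
Node D: 1017.12 × 0.11 = 111.8832 kcal/m²
Node E: 111.8832 × 0.1 = 11.18832 kcal/m²
Node F: 11.18832 × 0.18 = 2.0138976 kcal/m²

2.0 kcal/m²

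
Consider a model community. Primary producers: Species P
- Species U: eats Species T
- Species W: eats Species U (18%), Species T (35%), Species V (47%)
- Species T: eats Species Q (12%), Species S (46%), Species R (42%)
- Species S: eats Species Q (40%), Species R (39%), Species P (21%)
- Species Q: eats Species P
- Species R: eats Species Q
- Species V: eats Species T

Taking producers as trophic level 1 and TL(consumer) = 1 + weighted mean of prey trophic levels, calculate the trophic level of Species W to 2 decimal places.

Species Q: 1 + 1 = 2
Species R: 1 + 2 = 3
Species S: 1 + (0.4×2 + 0.39×3 + 0.21×1) = 3.18
Species T: 1 + (0.12×2 + 0.46×3.18 + 0.42×3) = 3.9628
Species U: 1 + 3.9628 = 4.9628
Species V: 1 + 3.9628 = 4.9628
Species W: 1 + (0.18×4.9628 + 0.35×3.9628 + 0.47×4.9628) = 5.6128

5.61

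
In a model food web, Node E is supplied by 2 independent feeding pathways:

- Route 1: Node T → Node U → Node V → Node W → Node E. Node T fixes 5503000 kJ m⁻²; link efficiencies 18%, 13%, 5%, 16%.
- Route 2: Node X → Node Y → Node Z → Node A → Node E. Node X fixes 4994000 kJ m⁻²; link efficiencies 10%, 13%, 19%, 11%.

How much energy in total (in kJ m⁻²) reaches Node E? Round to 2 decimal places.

2387.03 kJ m⁻²

Route 1: 5503000 × 0.18 × 0.13 × 0.05 × 0.16 = 1030.1616 kJ m⁻²
Route 2: 4994000 × 0.1 × 0.13 × 0.19 × 0.11 = 1356.8698 kJ m⁻²
Total at Node E: 1030.1616 + 1356.8698 = 2387.0314 kJ m⁻²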